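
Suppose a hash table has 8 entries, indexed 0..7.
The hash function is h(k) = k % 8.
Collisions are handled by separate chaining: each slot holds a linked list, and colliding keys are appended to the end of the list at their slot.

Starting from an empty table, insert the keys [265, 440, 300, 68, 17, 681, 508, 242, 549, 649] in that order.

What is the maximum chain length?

4

265 → bucket 1
440 → bucket 0
300 → bucket 4
68 → bucket 4 (collision)
17 → bucket 1 (collision)
681 → bucket 1 (collision)
508 → bucket 4 (collision)
242 → bucket 2
549 → bucket 5
649 → bucket 1 (collision)
Final buckets:
0: 440
1: 265 -> 17 -> 681 -> 649
2: 242
3: ∅
4: 300 -> 68 -> 508
5: 549
6: ∅
7: ∅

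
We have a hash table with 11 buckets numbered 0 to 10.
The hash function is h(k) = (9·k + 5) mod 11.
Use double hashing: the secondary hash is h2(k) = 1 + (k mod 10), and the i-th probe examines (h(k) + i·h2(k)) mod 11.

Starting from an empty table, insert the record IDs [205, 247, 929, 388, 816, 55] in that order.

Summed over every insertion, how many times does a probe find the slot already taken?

205: h=2 → slot 2
247: h=6 → slot 6
929: h=6, h2=10, probe 6,5 → slot 5
388: h=10 → slot 10
816: h=1 → slot 1
55: h=5, h2=6, probe 5,0 → slot 0
Table: [55, 816, 205, _, _, 929, 247, _, _, _, 388]

2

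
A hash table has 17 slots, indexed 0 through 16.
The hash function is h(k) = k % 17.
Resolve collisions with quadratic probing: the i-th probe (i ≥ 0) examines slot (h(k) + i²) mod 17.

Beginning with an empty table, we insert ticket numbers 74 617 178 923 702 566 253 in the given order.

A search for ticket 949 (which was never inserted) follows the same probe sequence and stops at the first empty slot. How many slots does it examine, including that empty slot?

Insert 74: h=6, slot 6 empty -> index 6.
Insert 617: h=5, slot 5 empty -> index 5.
Insert 178: h=8, slot 8 empty -> index 8.
Insert 923: h=5, slots 5,6 occupied -> index 9.
Insert 702: h=5, slots 5,6,9 occupied -> index 14.
Insert 566: h=5, slots 5,6,9,14 occupied -> index 4.
Insert 253: h=15, slot 15 empty -> index 15.
Table: [., ., ., ., 566, 617, 74, ., 178, 923, ., ., ., ., 702, 253, .]
Lookup 949: h=14, probe 14,15,1 → slot 1 empty, not found.

3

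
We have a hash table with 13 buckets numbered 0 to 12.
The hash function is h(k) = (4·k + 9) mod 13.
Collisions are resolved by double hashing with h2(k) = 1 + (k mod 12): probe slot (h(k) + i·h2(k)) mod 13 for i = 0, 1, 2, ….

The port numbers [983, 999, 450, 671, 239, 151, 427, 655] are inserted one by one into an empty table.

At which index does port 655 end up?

11

983 hashes to 2; slot 2 is free => place at 2.
999 hashes to 1; slot 1 is free => place at 1.
450 hashes to 2, h2=7; 2 taken => place at 9.
671 hashes to 2, h2=12; 2,1 taken => place at 0.
239 hashes to 3; slot 3 is free => place at 3.
151 hashes to 2, h2=8; 2 taken => place at 10.
427 hashes to 1, h2=8; 1,9 taken => place at 4.
655 hashes to 3, h2=8; 3 taken => place at 11.
Table: [671, 999, 983, 239, 427, —, —, —, —, 450, 151, 655, —]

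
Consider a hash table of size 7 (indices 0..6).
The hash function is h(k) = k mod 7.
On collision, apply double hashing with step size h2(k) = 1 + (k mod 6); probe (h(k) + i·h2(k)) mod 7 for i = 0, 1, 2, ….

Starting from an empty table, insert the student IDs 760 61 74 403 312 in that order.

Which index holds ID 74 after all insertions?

0

760 hashes to 4; slot 4 is free → place at 4.
61 hashes to 5; slot 5 is free → place at 5.
74 hashes to 4, h2=3; 4 taken → place at 0.
403 hashes to 4, h2=2; 4 taken → place at 6.
312 hashes to 4, h2=1; 4,5,6,0 taken → place at 1.
Table: [74, 312, ∅, ∅, 760, 61, 403]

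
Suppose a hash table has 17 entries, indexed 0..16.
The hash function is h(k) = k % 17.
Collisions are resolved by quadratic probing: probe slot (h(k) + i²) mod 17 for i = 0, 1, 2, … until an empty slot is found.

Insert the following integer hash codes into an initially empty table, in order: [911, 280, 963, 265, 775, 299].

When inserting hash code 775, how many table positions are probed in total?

4

911 hashes to 10; slot 10 is free → place at 10.
280 hashes to 8; slot 8 is free → place at 8.
963 hashes to 11; slot 11 is free → place at 11.
265 hashes to 10; 10,11 taken → place at 14.
775 hashes to 10; 10,11,14 taken → place at 2.
299 hashes to 10; 10,11,14,2 taken → place at 9.
Table: [—, —, 775, —, —, —, —, —, 280, 299, 911, 963, —, —, 265, —, —]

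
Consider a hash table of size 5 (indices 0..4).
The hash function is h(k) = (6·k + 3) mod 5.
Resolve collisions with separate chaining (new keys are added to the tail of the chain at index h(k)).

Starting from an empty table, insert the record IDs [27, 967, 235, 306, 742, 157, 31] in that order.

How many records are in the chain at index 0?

27 → bucket 0
967 → bucket 0 (collision)
235 → bucket 3
306 → bucket 4
742 → bucket 0 (collision)
157 → bucket 0 (collision)
31 → bucket 4 (collision)
Final buckets:
0: 27 -> 967 -> 742 -> 157
1: —
2: —
3: 235
4: 306 -> 31

4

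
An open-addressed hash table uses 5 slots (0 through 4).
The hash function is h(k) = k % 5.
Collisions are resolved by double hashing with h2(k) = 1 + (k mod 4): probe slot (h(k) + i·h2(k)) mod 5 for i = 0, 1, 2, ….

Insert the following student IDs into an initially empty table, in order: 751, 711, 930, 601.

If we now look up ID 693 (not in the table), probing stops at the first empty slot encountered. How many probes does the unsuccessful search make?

4

Insert 751: h=1, slot 1 empty -> index 1.
Insert 711: h=1, h2=4, slot 1 occupied -> index 0.
Insert 930: h=0, h2=3, slot 0 occupied -> index 3.
Insert 601: h=1, h2=2, slots 1,3,0 occupied -> index 2.
Table: [711, 751, 601, 930, .]
Lookup 693: h=3, h2=2, probe 3,0,2,4 → slot 4 empty, not found.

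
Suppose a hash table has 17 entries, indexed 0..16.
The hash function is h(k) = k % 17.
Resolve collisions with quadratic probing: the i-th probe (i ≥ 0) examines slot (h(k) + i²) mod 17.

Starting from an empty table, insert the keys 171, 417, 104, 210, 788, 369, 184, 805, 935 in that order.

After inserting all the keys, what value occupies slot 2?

171: h=1 → slot 1
417: h=9 → slot 9
104: h=2 → slot 2
210: h=6 → slot 6
788: h=6, probe 6,7 → slot 7
369: h=12 → slot 12
184: h=14 → slot 14
805: h=6, probe 6,7,10 → slot 10
935: h=0 → slot 0
Table: [935, 171, 104, ∅, ∅, ∅, 210, 788, ∅, 417, 805, ∅, 369, ∅, 184, ∅, ∅]

104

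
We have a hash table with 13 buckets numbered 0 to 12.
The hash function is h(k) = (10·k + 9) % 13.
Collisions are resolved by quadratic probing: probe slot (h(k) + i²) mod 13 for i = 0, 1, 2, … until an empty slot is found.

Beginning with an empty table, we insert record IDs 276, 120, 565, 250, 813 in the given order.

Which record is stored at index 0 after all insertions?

276

276: h=0 -> slot 0
120: h=0, probe 0,1 -> slot 1
565: h=4 -> slot 4
250: h=0, probe 0,1,4,9 -> slot 9
813: h=1, probe 1,2 -> slot 2
Table: [276, 120, 813, ∅, 565, ∅, ∅, ∅, ∅, 250, ∅, ∅, ∅]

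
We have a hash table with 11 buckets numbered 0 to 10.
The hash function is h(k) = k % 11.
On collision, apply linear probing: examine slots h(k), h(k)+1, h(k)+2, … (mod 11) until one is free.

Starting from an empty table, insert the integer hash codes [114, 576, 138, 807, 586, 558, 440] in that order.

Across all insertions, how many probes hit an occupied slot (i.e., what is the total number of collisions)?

Insert 114: h=4, slot 4 empty => index 4.
Insert 576: h=4, slot 4 occupied => index 5.
Insert 138: h=6, slot 6 empty => index 6.
Insert 807: h=4, slots 4,5,6 occupied => index 7.
Insert 586: h=3, slot 3 empty => index 3.
Insert 558: h=8, slot 8 empty => index 8.
Insert 440: h=0, slot 0 empty => index 0.
Table: [440, —, —, 586, 114, 576, 138, 807, 558, —, —]

4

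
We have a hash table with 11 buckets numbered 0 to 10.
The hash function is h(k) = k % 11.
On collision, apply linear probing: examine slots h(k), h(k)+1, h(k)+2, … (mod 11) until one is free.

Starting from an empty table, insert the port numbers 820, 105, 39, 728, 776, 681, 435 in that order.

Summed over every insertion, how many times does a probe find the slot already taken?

820 hashes to 6; slot 6 is free -> place at 6.
105 hashes to 6; 6 taken -> place at 7.
39 hashes to 6; 6,7 taken -> place at 8.
728 hashes to 2; slot 2 is free -> place at 2.
776 hashes to 6; 6,7,8 taken -> place at 9.
681 hashes to 10; slot 10 is free -> place at 10.
435 hashes to 6; 6,7,8,9,10 taken -> place at 0.
Table: [435, _, 728, _, _, _, 820, 105, 39, 776, 681]

11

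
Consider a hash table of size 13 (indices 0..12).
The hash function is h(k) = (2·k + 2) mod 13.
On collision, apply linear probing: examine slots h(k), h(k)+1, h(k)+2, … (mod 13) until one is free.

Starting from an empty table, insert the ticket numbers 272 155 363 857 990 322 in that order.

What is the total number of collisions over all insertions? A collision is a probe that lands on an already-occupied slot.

6

272: h=0 -> slot 0
155: h=0, probe 0,1 -> slot 1
363: h=0, probe 0,1,2 -> slot 2
857: h=0, probe 0,1,2,3 -> slot 3
990: h=6 -> slot 6
322: h=9 -> slot 9
Table: [272, 155, 363, 857, _, _, 990, _, _, 322, _, _, _]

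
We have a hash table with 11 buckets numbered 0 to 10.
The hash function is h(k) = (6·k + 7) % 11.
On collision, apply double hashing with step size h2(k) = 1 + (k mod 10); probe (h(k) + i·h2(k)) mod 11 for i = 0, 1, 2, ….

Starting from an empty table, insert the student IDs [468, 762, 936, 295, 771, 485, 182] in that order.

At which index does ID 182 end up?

468 hashes to 10; slot 10 is free => place at 10.
762 hashes to 3; slot 3 is free => place at 3.
936 hashes to 2; slot 2 is free => place at 2.
295 hashes to 6; slot 6 is free => place at 6.
771 hashes to 2, h2=2; 2 taken => place at 4.
485 hashes to 2, h2=6; 2 taken => place at 8.
182 hashes to 10, h2=3; 10,2 taken => place at 5.
Table: [., ., 936, 762, 771, 182, 295, ., 485, ., 468]

5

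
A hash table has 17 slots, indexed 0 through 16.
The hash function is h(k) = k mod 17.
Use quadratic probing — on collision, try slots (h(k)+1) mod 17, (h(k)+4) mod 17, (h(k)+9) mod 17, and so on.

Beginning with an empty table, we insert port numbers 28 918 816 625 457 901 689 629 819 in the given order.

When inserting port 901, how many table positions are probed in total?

28 hashes to 11; slot 11 is free → place at 11.
918 hashes to 0; slot 0 is free → place at 0.
816 hashes to 0; 0 taken → place at 1.
625 hashes to 13; slot 13 is free → place at 13.
457 hashes to 15; slot 15 is free → place at 15.
901 hashes to 0; 0,1 taken → place at 4.
689 hashes to 9; slot 9 is free → place at 9.
629 hashes to 0; 0,1,4,9 taken → place at 16.
819 hashes to 3; slot 3 is free → place at 3.
Table: [918, 816, -, 819, 901, -, -, -, -, 689, -, 28, -, 625, -, 457, 629]

3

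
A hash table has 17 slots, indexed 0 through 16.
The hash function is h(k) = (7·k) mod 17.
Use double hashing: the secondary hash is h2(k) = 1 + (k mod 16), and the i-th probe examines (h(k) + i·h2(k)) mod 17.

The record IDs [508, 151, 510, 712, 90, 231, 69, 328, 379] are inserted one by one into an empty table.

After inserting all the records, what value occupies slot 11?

151

508 hashes to 3; slot 3 is free → place at 3.
151 hashes to 3, h2=8; 3 taken → place at 11.
510 hashes to 0; slot 0 is free → place at 0.
712 hashes to 3, h2=9; 3 taken → place at 12.
90 hashes to 1; slot 1 is free → place at 1.
231 hashes to 2; slot 2 is free → place at 2.
69 hashes to 7; slot 7 is free → place at 7.
328 hashes to 1, h2=9; 1 taken → place at 10.
379 hashes to 1, h2=12; 1 taken → place at 13.
Table: [510, 90, 231, 508, ., ., ., 69, ., ., 328, 151, 712, 379, ., ., .]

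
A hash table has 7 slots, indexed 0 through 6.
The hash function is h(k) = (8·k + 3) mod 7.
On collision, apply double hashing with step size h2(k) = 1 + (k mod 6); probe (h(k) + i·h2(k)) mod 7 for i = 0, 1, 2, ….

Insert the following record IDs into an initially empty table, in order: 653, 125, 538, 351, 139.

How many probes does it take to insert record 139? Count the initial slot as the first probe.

3

Insert 653: h=5, slot 5 empty -> index 5.
Insert 125: h=2, slot 2 empty -> index 2.
Insert 538: h=2, h2=5, slot 2 occupied -> index 0.
Insert 351: h=4, slot 4 empty -> index 4.
Insert 139: h=2, h2=2, slots 2,4 occupied -> index 6.
Table: [538, —, 125, —, 351, 653, 139]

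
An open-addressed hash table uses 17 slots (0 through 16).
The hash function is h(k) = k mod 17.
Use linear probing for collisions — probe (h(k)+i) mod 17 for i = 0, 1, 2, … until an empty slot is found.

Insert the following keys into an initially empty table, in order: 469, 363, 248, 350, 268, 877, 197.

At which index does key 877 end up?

469: h=10 -> slot 10
363: h=6 -> slot 6
248: h=10, probe 10,11 -> slot 11
350: h=10, probe 10,11,12 -> slot 12
268: h=13 -> slot 13
877: h=10, probe 10,11,12,13,14 -> slot 14
197: h=10, probe 10,11,12,13,14,15 -> slot 15
Table: [., ., ., ., ., ., 363, ., ., ., 469, 248, 350, 268, 877, 197, .]

14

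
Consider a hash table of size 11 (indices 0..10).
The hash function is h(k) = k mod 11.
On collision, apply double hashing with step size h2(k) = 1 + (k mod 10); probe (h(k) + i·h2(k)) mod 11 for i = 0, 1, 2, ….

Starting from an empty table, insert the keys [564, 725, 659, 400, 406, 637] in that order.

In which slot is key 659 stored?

564: h=3 => slot 3
725: h=10 => slot 10
659: h=10, h2=10, probe 10,9 => slot 9
400: h=4 => slot 4
406: h=10, h2=7, probe 10,6 => slot 6
637: h=10, h2=8, probe 10,7 => slot 7
Table: [., ., ., 564, 400, ., 406, 637, ., 659, 725]

9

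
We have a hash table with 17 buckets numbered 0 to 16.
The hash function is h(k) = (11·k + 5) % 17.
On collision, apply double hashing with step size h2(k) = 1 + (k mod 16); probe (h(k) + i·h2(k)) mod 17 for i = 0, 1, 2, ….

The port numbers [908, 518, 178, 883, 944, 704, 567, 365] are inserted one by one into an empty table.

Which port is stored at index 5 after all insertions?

Insert 908: h=14, slot 14 empty -> index 14.
Insert 518: h=8, slot 8 empty -> index 8.
Insert 178: h=8, h2=3, slot 8 occupied -> index 11.
Insert 883: h=11, h2=4, slot 11 occupied -> index 15.
Insert 944: h=2, slot 2 empty -> index 2.
Insert 704: h=14, h2=1, slots 14,15 occupied -> index 16.
Insert 567: h=3, slot 3 empty -> index 3.
Insert 365: h=8, h2=14, slot 8 occupied -> index 5.
Table: [—, —, 944, 567, —, 365, —, —, 518, —, —, 178, —, —, 908, 883, 704]

365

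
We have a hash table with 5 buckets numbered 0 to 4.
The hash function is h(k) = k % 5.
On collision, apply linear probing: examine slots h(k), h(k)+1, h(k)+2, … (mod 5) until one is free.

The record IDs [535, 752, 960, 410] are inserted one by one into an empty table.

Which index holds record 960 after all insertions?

535: h=0 → slot 0
752: h=2 → slot 2
960: h=0, probe 0,1 → slot 1
410: h=0, probe 0,1,2,3 → slot 3
Table: [535, 960, 752, 410, —]

1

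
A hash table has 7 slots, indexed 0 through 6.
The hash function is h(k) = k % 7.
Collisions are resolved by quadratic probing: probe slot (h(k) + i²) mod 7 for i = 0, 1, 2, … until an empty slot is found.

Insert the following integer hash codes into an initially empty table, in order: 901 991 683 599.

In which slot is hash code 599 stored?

6

Insert 901: h=5, slot 5 empty => index 5.
Insert 991: h=4, slot 4 empty => index 4.
Insert 683: h=4, slots 4,5 occupied => index 1.
Insert 599: h=4, slots 4,5,1 occupied => index 6.
Table: [∅, 683, ∅, ∅, 991, 901, 599]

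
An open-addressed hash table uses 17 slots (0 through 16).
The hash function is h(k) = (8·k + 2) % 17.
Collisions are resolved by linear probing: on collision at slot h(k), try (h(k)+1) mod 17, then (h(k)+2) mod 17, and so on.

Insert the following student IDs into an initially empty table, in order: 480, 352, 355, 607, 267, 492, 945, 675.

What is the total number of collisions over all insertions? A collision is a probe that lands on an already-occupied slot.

10

480: h=0 → slot 0
352: h=13 → slot 13
355: h=3 → slot 3
607: h=13, probe 13,14 → slot 14
267: h=13, probe 13,14,15 → slot 15
492: h=11 → slot 11
945: h=14, probe 14,15,16 → slot 16
675: h=13, probe 13,14,15,16,0,1 → slot 1
Table: [480, 675, ., 355, ., ., ., ., ., ., ., 492, ., 352, 607, 267, 945]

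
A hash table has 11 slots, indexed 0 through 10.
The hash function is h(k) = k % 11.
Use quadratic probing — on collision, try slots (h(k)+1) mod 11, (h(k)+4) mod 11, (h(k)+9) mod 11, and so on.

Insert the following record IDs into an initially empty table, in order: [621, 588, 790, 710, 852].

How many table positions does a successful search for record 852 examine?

4

621: h=5 → slot 5
588: h=5, probe 5,6 → slot 6
790: h=9 → slot 9
710: h=6, probe 6,7 → slot 7
852: h=5, probe 5,6,9,3 → slot 3
Table: [., ., ., 852, ., 621, 588, 710, ., 790, .]
Lookup 852: h=5, probe 5,6,9,3 → found at 3.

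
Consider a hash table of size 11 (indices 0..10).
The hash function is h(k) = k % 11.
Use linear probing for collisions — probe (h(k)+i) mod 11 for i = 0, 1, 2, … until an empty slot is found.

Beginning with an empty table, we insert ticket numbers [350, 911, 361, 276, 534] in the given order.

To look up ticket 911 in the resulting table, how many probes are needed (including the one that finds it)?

2

350: h=9 -> slot 9
911: h=9, probe 9,10 -> slot 10
361: h=9, probe 9,10,0 -> slot 0
276: h=1 -> slot 1
534: h=6 -> slot 6
Table: [361, 276, _, _, _, _, 534, _, _, 350, 911]
Lookup 911: h=9, probe 9,10 → found at 10.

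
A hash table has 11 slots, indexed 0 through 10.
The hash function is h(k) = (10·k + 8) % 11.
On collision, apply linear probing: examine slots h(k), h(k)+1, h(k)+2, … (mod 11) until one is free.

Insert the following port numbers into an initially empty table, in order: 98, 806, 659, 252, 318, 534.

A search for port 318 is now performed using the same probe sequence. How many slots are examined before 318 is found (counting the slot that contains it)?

4

98: h=9 → slot 9
806: h=5 → slot 5
659: h=9, probe 9,10 → slot 10
252: h=9, probe 9,10,0 → slot 0
318: h=9, probe 9,10,0,1 → slot 1
534: h=2 → slot 2
Table: [252, 318, 534, —, —, 806, —, —, —, 98, 659]
Lookup 318: h=9, probe 9,10,0,1 → found at 1.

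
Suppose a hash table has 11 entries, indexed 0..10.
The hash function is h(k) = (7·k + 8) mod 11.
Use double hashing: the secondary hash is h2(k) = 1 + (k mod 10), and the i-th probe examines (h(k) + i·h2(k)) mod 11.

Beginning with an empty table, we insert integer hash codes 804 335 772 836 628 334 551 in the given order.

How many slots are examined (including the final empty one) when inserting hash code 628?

804 hashes to 4; slot 4 is free → place at 4.
335 hashes to 10; slot 10 is free → place at 10.
772 hashes to 0; slot 0 is free → place at 0.
836 hashes to 8; slot 8 is free → place at 8.
628 hashes to 4, h2=9; 4 taken → place at 2.
334 hashes to 3; slot 3 is free → place at 3.
551 hashes to 4, h2=2; 4 taken → place at 6.
Table: [772, _, 628, 334, 804, _, 551, _, 836, _, 335]

2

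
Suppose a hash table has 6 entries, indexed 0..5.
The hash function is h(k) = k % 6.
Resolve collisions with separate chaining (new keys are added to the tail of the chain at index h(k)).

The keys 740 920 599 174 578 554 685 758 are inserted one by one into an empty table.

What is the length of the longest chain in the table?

740 → bucket 2
920 → bucket 2 (collision)
599 → bucket 5
174 → bucket 0
578 → bucket 2 (collision)
554 → bucket 2 (collision)
685 → bucket 1
758 → bucket 2 (collision)
Final buckets:
0: 174
1: 685
2: 740 -> 920 -> 578 -> 554 -> 758
3: .
4: .
5: 599

5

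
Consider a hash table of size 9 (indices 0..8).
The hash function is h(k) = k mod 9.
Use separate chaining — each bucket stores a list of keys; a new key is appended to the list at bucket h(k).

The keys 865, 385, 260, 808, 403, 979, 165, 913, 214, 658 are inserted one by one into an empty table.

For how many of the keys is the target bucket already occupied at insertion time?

Insert 865: h=1, bucket 1 empty → new chain.
Insert 385: h=7, bucket 7 empty → new chain.
Insert 260: h=8, bucket 8 empty → new chain.
Insert 808: h=7, bucket 7 nonempty → append to chain.
Insert 403: h=7, bucket 7 nonempty → append to chain.
Insert 979: h=7, bucket 7 nonempty → append to chain.
Insert 165: h=3, bucket 3 empty → new chain.
Insert 913: h=4, bucket 4 empty → new chain.
Insert 214: h=7, bucket 7 nonempty → append to chain.
Insert 658: h=1, bucket 1 nonempty → append to chain.
Final buckets:
0: _
1: 865 -> 658
2: _
3: 165
4: 913
5: _
6: _
7: 385 -> 808 -> 403 -> 979 -> 214
8: 260

5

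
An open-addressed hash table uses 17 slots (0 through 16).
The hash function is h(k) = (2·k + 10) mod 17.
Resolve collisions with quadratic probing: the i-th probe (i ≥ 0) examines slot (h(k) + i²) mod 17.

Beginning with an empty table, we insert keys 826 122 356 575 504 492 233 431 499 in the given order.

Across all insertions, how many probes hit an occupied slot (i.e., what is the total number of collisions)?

2

826 hashes to 13; slot 13 is free => place at 13.
122 hashes to 16; slot 16 is free => place at 16.
356 hashes to 8; slot 8 is free => place at 8.
575 hashes to 4; slot 4 is free => place at 4.
504 hashes to 15; slot 15 is free => place at 15.
492 hashes to 8; 8 taken => place at 9.
233 hashes to 0; slot 0 is free => place at 0.
431 hashes to 5; slot 5 is free => place at 5.
499 hashes to 5; 5 taken => place at 6.
Table: [233, _, _, _, 575, 431, 499, _, 356, 492, _, _, _, 826, _, 504, 122]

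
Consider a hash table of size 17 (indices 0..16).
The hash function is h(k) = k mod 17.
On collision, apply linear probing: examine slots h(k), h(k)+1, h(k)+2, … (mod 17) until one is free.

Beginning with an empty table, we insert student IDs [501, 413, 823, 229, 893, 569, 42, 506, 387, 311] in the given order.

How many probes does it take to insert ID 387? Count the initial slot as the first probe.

Insert 501: h=8, slot 8 empty => index 8.
Insert 413: h=5, slot 5 empty => index 5.
Insert 823: h=7, slot 7 empty => index 7.
Insert 229: h=8, slot 8 occupied => index 9.
Insert 893: h=9, slot 9 occupied => index 10.
Insert 569: h=8, slots 8,9,10 occupied => index 11.
Insert 42: h=8, slots 8,9,10,11 occupied => index 12.
Insert 506: h=13, slot 13 empty => index 13.
Insert 387: h=13, slot 13 occupied => index 14.
Insert 311: h=5, slot 5 occupied => index 6.
Table: [∅, ∅, ∅, ∅, ∅, 413, 311, 823, 501, 229, 893, 569, 42, 506, 387, ∅, ∅]

2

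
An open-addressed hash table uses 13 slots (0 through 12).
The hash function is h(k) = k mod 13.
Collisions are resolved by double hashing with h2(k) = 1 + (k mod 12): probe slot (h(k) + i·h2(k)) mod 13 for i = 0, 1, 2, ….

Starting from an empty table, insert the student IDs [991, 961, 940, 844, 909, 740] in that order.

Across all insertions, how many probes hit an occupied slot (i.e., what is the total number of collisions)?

991 hashes to 3; slot 3 is free -> place at 3.
961 hashes to 12; slot 12 is free -> place at 12.
940 hashes to 4; slot 4 is free -> place at 4.
844 hashes to 12, h2=5; 12,4 taken -> place at 9.
909 hashes to 12, h2=10; 12,9 taken -> place at 6.
740 hashes to 12, h2=9; 12 taken -> place at 8.
Table: [_, _, _, 991, 940, _, 909, _, 740, 844, _, _, 961]

5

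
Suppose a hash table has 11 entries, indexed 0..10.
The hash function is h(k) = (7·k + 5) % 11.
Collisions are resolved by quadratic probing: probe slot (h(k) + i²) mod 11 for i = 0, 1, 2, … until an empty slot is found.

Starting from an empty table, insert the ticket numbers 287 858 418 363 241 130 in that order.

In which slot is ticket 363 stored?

Insert 287: h=1, slot 1 empty => index 1.
Insert 858: h=5, slot 5 empty => index 5.
Insert 418: h=5, slot 5 occupied => index 6.
Insert 363: h=5, slots 5,6 occupied => index 9.
Insert 241: h=9, slot 9 occupied => index 10.
Insert 130: h=2, slot 2 empty => index 2.
Table: [_, 287, 130, _, _, 858, 418, _, _, 363, 241]

9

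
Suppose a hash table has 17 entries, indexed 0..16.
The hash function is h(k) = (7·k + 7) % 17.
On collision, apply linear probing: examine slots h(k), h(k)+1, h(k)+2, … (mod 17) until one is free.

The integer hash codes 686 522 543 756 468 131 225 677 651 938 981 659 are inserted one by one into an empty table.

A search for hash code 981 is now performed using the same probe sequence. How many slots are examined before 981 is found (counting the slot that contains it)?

4

686 hashes to 15; slot 15 is free -> place at 15.
522 hashes to 6; slot 6 is free -> place at 6.
543 hashes to 0; slot 0 is free -> place at 0.
756 hashes to 12; slot 12 is free -> place at 12.
468 hashes to 2; slot 2 is free -> place at 2.
131 hashes to 6; 6 taken -> place at 7.
225 hashes to 1; slot 1 is free -> place at 1.
677 hashes to 3; slot 3 is free -> place at 3.
651 hashes to 8; slot 8 is free -> place at 8.
938 hashes to 11; slot 11 is free -> place at 11.
981 hashes to 6; 6,7,8 taken -> place at 9.
659 hashes to 13; slot 13 is free -> place at 13.
Table: [543, 225, 468, 677, -, -, 522, 131, 651, 981, -, 938, 756, 659, -, 686, -]
Lookup 981: h=6, probe 6,7,8,9 → found at 9.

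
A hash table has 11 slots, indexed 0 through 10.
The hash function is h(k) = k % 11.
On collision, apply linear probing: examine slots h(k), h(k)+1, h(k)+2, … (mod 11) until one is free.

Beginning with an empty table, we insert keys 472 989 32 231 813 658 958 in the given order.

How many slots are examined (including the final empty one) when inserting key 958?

4

472 hashes to 10; slot 10 is free -> place at 10.
989 hashes to 10; 10 taken -> place at 0.
32 hashes to 10; 10,0 taken -> place at 1.
231 hashes to 0; 0,1 taken -> place at 2.
813 hashes to 10; 10,0,1,2 taken -> place at 3.
658 hashes to 9; slot 9 is free -> place at 9.
958 hashes to 1; 1,2,3 taken -> place at 4.
Table: [989, 32, 231, 813, 958, —, —, —, —, 658, 472]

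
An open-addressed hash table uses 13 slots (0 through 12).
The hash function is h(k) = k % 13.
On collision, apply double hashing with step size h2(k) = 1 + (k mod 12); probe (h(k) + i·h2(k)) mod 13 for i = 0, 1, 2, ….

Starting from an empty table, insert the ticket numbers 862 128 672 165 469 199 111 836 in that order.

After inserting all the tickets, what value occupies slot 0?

836

862: h=4 => slot 4
128: h=11 => slot 11
672: h=9 => slot 9
165: h=9, h2=10, probe 9,6 => slot 6
469: h=1 => slot 1
199: h=4, h2=8, probe 4,12 => slot 12
111: h=7 => slot 7
836: h=4, h2=9, probe 4,0 => slot 0
Table: [836, 469, ∅, ∅, 862, ∅, 165, 111, ∅, 672, ∅, 128, 199]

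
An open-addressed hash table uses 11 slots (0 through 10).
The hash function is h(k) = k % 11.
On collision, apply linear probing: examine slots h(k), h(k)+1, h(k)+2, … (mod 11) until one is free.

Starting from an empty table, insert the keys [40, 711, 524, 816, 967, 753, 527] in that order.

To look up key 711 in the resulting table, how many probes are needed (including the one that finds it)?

40: h=7 → slot 7
711: h=7, probe 7,8 → slot 8
524: h=7, probe 7,8,9 → slot 9
816: h=2 → slot 2
967: h=10 → slot 10
753: h=5 → slot 5
527: h=10, probe 10,0 → slot 0
Table: [527, _, 816, _, _, 753, _, 40, 711, 524, 967]
Lookup 711: h=7, probe 7,8 → found at 8.

2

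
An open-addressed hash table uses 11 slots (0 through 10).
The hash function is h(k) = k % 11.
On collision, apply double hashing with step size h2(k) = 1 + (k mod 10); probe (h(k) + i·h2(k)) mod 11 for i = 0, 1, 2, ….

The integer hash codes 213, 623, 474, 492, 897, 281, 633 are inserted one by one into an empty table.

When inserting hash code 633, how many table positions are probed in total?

213: h=4 -> slot 4
623: h=7 -> slot 7
474: h=1 -> slot 1
492: h=8 -> slot 8
897: h=6 -> slot 6
281: h=6, h2=2, probe 6,8,10 -> slot 10
633: h=6, h2=4, probe 6,10,3 -> slot 3
Table: [., 474, ., 633, 213, ., 897, 623, 492, ., 281]

3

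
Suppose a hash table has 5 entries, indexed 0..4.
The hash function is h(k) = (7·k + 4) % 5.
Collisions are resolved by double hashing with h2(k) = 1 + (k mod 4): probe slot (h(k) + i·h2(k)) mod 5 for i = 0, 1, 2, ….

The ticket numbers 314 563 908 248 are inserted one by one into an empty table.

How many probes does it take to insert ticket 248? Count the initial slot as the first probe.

Insert 314: h=2, slot 2 empty -> index 2.
Insert 563: h=0, slot 0 empty -> index 0.
Insert 908: h=0, h2=1, slot 0 occupied -> index 1.
Insert 248: h=0, h2=1, slots 0,1,2 occupied -> index 3.
Table: [563, 908, 314, 248, —]

4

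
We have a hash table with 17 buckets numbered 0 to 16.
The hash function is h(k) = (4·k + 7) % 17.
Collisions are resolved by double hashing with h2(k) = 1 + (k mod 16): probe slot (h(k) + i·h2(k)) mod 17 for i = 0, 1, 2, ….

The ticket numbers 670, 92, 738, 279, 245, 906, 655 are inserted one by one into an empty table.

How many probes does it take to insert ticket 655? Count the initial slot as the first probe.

Insert 670: h=1, slot 1 empty => index 1.
Insert 92: h=1, h2=13, slot 1 occupied => index 14.
Insert 738: h=1, h2=3, slot 1 occupied => index 4.
Insert 279: h=1, h2=8, slot 1 occupied => index 9.
Insert 245: h=1, h2=6, slot 1 occupied => index 7.
Insert 906: h=10, slot 10 empty => index 10.
Insert 655: h=9, h2=16, slot 9 occupied => index 8.
Table: [_, 670, _, _, 738, _, _, 245, 655, 279, 906, _, _, _, 92, _, _]

2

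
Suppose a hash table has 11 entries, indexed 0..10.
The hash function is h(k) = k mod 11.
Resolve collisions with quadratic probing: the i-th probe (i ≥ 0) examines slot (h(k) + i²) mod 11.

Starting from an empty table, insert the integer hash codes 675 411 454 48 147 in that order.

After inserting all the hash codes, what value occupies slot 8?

675: h=4 => slot 4
411: h=4, probe 4,5 => slot 5
454: h=3 => slot 3
48: h=4, probe 4,5,8 => slot 8
147: h=4, probe 4,5,8,2 => slot 2
Table: [_, _, 147, 454, 675, 411, _, _, 48, _, _]

48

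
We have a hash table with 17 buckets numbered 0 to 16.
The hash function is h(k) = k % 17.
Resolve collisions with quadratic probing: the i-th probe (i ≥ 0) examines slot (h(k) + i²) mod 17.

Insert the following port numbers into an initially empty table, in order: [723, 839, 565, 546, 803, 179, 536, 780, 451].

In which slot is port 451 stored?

Insert 723: h=9, slot 9 empty → index 9.
Insert 839: h=6, slot 6 empty → index 6.
Insert 565: h=4, slot 4 empty → index 4.
Insert 546: h=2, slot 2 empty → index 2.
Insert 803: h=4, slot 4 occupied → index 5.
Insert 179: h=9, slot 9 occupied → index 10.
Insert 536: h=9, slots 9,10 occupied → index 13.
Insert 780: h=15, slot 15 empty → index 15.
Insert 451: h=9, slots 9,10,13 occupied → index 1.
Table: [-, 451, 546, -, 565, 803, 839, -, -, 723, 179, -, -, 536, -, 780, -]

1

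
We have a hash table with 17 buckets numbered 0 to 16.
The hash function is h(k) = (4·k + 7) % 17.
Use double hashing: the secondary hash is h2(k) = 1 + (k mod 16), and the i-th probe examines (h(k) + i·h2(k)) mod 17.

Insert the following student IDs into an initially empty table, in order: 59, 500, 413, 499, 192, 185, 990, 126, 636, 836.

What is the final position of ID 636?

59: h=5 => slot 5
500: h=1 => slot 1
413: h=10 => slot 10
499: h=14 => slot 14
192: h=10, h2=1, probe 10,11 => slot 11
185: h=16 => slot 16
990: h=6 => slot 6
126: h=1, h2=15, probe 1,16,14,12 => slot 12
636: h=1, h2=13, probe 1,14,10,6,2 => slot 2
836: h=2, h2=5, probe 2,7 => slot 7
Table: [∅, 500, 636, ∅, ∅, 59, 990, 836, ∅, ∅, 413, 192, 126, ∅, 499, ∅, 185]

2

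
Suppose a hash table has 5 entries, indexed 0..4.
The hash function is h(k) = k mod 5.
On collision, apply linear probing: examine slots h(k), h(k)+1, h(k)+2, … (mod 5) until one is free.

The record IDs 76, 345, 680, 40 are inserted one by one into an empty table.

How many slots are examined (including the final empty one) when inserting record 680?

76 hashes to 1; slot 1 is free → place at 1.
345 hashes to 0; slot 0 is free → place at 0.
680 hashes to 0; 0,1 taken → place at 2.
40 hashes to 0; 0,1,2 taken → place at 3.
Table: [345, 76, 680, 40, ∅]

3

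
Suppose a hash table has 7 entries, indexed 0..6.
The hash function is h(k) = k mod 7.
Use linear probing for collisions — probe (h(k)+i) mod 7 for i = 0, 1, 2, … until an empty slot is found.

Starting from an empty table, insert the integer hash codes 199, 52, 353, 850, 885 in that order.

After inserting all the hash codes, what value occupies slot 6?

850

199: h=3 → slot 3
52: h=3, probe 3,4 → slot 4
353: h=3, probe 3,4,5 → slot 5
850: h=3, probe 3,4,5,6 → slot 6
885: h=3, probe 3,4,5,6,0 → slot 0
Table: [885, —, —, 199, 52, 353, 850]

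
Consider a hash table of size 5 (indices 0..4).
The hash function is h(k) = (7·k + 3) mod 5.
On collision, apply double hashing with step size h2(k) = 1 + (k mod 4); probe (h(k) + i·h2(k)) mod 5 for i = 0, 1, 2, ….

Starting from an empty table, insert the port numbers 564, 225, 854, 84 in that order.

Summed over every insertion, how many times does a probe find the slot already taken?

564: h=1 -> slot 1
225: h=3 -> slot 3
854: h=1, h2=3, probe 1,4 -> slot 4
84: h=1, h2=1, probe 1,2 -> slot 2
Table: [-, 564, 84, 225, 854]

2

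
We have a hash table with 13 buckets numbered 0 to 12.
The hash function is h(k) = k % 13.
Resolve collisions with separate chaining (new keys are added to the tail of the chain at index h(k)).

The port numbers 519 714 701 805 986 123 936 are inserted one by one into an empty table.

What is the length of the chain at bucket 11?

519 -> bucket 12
714 -> bucket 12 (collision)
701 -> bucket 12 (collision)
805 -> bucket 12 (collision)
986 -> bucket 11
123 -> bucket 6
936 -> bucket 0
Final buckets:
0: 936
1: .
2: .
3: .
4: .
5: .
6: 123
7: .
8: .
9: .
10: .
11: 986
12: 519 -> 714 -> 701 -> 805

1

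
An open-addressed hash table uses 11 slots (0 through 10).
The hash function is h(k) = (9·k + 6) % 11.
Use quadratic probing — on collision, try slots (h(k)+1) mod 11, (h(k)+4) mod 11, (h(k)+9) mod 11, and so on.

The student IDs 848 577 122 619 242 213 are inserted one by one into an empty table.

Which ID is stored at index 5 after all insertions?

122

848 hashes to 4; slot 4 is free -> place at 4.
577 hashes to 7; slot 7 is free -> place at 7.
122 hashes to 4; 4 taken -> place at 5.
619 hashes to 0; slot 0 is free -> place at 0.
242 hashes to 6; slot 6 is free -> place at 6.
213 hashes to 9; slot 9 is free -> place at 9.
Table: [619, _, _, _, 848, 122, 242, 577, _, 213, _]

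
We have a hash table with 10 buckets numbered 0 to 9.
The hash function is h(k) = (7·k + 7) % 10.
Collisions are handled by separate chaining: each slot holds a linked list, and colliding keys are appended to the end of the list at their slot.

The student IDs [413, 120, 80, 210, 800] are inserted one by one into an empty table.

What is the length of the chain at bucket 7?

413 -> bucket 8
120 -> bucket 7
80 -> bucket 7 (collision)
210 -> bucket 7 (collision)
800 -> bucket 7 (collision)
Final buckets:
0: .
1: .
2: .
3: .
4: .
5: .
6: .
7: 120 -> 80 -> 210 -> 800
8: 413
9: .

4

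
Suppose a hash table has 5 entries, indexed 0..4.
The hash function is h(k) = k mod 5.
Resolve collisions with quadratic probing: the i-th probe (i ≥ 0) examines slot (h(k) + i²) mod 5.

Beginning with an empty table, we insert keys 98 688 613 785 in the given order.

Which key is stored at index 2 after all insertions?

613

98: h=3 → slot 3
688: h=3, probe 3,4 → slot 4
613: h=3, probe 3,4,2 → slot 2
785: h=0 → slot 0
Table: [785, —, 613, 98, 688]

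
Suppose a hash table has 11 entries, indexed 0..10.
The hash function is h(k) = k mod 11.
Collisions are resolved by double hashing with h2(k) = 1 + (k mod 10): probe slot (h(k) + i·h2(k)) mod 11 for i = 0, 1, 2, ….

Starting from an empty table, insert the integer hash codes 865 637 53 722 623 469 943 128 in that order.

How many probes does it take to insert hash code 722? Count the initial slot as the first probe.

865: h=7 -> slot 7
637: h=10 -> slot 10
53: h=9 -> slot 9
722: h=7, h2=3, probe 7,10,2 -> slot 2
623: h=7, h2=4, probe 7,0 -> slot 0
469: h=7, h2=10, probe 7,6 -> slot 6
943: h=8 -> slot 8
128: h=7, h2=9, probe 7,5 -> slot 5
Table: [623, ., 722, ., ., 128, 469, 865, 943, 53, 637]

3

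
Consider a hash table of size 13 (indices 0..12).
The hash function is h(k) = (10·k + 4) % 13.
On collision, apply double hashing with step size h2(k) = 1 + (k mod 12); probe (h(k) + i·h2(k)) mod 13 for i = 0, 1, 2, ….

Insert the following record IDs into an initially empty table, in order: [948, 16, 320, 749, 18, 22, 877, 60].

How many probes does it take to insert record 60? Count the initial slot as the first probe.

948: h=7 => slot 7
16: h=8 => slot 8
320: h=6 => slot 6
749: h=6, h2=6, probe 6,12 => slot 12
18: h=2 => slot 2
22: h=3 => slot 3
877: h=12, h2=2, probe 12,1 => slot 1
60: h=6, h2=1, probe 6,7,8,9 => slot 9
Table: [∅, 877, 18, 22, ∅, ∅, 320, 948, 16, 60, ∅, ∅, 749]

4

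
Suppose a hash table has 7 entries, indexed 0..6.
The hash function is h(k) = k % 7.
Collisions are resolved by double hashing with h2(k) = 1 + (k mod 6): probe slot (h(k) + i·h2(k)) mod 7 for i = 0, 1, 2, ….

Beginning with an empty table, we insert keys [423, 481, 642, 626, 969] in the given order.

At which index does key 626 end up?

423: h=3 => slot 3
481: h=5 => slot 5
642: h=5, h2=1, probe 5,6 => slot 6
626: h=3, h2=3, probe 3,6,2 => slot 2
969: h=3, h2=4, probe 3,0 => slot 0
Table: [969, -, 626, 423, -, 481, 642]

2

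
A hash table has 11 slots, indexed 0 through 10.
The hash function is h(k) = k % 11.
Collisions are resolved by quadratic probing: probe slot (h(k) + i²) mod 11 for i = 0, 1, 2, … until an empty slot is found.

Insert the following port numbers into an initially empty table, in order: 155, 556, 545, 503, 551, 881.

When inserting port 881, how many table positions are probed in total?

155: h=1 => slot 1
556: h=6 => slot 6
545: h=6, probe 6,7 => slot 7
503: h=8 => slot 8
551: h=1, probe 1,2 => slot 2
881: h=1, probe 1,2,5 => slot 5
Table: [—, 155, 551, —, —, 881, 556, 545, 503, —, —]

3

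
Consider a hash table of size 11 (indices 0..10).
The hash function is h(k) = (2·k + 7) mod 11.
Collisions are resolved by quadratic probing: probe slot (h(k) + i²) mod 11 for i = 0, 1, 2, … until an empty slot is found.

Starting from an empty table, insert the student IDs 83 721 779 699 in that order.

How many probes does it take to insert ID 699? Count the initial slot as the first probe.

3

83 hashes to 8; slot 8 is free → place at 8.
721 hashes to 8; 8 taken → place at 9.
779 hashes to 3; slot 3 is free → place at 3.
699 hashes to 8; 8,9 taken → place at 1.
Table: [., 699, ., 779, ., ., ., ., 83, 721, .]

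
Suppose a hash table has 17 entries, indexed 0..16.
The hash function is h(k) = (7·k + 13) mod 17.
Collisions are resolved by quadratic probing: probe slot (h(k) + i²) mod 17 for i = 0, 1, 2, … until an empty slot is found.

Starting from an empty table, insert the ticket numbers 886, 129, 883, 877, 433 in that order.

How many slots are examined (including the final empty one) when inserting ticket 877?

886: h=10 -> slot 10
129: h=15 -> slot 15
883: h=6 -> slot 6
877: h=15, probe 15,16 -> slot 16
433: h=1 -> slot 1
Table: [—, 433, —, —, —, —, 883, —, —, —, 886, —, —, —, —, 129, 877]

2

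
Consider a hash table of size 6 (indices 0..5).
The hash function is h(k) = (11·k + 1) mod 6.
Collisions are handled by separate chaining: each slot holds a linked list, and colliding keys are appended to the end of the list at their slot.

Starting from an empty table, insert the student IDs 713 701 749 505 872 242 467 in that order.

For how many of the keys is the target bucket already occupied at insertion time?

Insert 713: h=2, bucket 2 empty -> new chain.
Insert 701: h=2, bucket 2 nonempty -> append to chain.
Insert 749: h=2, bucket 2 nonempty -> append to chain.
Insert 505: h=0, bucket 0 empty -> new chain.
Insert 872: h=5, bucket 5 empty -> new chain.
Insert 242: h=5, bucket 5 nonempty -> append to chain.
Insert 467: h=2, bucket 2 nonempty -> append to chain.
Final buckets:
0: 505
1: _
2: 713 -> 701 -> 749 -> 467
3: _
4: _
5: 872 -> 242

4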